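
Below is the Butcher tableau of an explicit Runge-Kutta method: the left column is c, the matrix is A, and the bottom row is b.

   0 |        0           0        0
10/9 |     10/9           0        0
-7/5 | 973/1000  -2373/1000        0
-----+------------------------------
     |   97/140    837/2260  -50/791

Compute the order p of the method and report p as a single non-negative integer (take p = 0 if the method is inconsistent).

b = (97/140, 837/2260, -50/791)
c = (0, 10/9, -7/5)
Ac = (0, 0, -791/300)
Σ b_i: 97/140·1 + 837/2260·1 + (-50/791)·1 = 1 ✓
b·c: 837/2260·10/9 + (-50/791)·(-7/5) = 1/2 ✓
b·c²: 837/2260·100/81 + (-50/791)·49/25 = 1/3 ✓
b·Ac: (-50/791)·(-791/300) = 1/6 ✓; 3 stages ⇒ order 3.

3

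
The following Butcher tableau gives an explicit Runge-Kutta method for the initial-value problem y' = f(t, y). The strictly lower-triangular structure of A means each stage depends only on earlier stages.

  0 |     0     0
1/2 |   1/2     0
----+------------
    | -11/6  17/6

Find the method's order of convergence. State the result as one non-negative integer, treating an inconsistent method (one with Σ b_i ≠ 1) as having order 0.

b = (-11/6, 17/6)
c = (0, 1/2)
Σ b_i: (-11/6)·1 + 17/6·1 = 1 ✓
b·c: 17/6·1/2 = 17/12 ≠ 1/2 ⇒ order 1.

1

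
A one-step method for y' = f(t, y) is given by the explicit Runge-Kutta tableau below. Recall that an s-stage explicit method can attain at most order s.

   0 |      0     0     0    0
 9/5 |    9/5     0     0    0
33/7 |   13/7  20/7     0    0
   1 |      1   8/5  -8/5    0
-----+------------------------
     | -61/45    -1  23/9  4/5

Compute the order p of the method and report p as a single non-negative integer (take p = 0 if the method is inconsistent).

1

b = (-61/45, -1, 23/9, 4/5)
c = (0, 9/5, 33/7, 1)
Ac = (0, 0, 36/7, -816/175)
Σ b_i: (-61/45)·1 + (-1)·1 + 23/9·1 + 4/5·1 = 1 ✓
b·c: (-1)·9/5 + 23/9·33/7 + 4/5·1 = 232/21 ≠ 1/2 ⇒ order 1.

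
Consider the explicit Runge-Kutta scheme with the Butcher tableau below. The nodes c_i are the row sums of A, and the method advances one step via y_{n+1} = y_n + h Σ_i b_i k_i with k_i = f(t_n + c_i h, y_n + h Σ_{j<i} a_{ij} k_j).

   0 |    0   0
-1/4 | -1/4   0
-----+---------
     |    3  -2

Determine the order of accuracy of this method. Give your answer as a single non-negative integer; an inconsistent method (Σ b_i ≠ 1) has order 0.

b = (3, -2)
c = (0, -1/4)
Σ b_i: 3·1 + (-2)·1 = 1 ✓
b·c: (-2)·(-1/4) = 1/2 ✓; 2 stages ⇒ order 2.

2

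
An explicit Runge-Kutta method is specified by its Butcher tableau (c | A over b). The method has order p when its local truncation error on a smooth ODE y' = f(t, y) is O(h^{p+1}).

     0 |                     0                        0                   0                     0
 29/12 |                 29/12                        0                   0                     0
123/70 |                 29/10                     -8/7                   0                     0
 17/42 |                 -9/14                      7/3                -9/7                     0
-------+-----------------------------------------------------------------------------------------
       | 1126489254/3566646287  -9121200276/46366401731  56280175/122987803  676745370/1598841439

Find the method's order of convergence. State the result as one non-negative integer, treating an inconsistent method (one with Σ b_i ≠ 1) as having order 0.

3

b = (1126489254/3566646287, -9121200276/46366401731, 56280175/122987803, 676745370/1598841439)
c = (0, 29/12, 123/70, 17/42)
Ac = (0, 0, -58/21, 29809/8820)
Σ b_i: 1126489254/3566646287·1 + (-9121200276/46366401731)·1 + 56280175/122987803·1 + 676745370/1598841439·1 = 1 ✓
b·c: (-9121200276/46366401731)·29/12 + 56280175/122987803·123/70 + 676745370/1598841439·17/42 = 1/2 ✓
b·c²: (-9121200276/46366401731)·841/144 + 56280175/122987803·15129/4900 + 676745370/1598841439·289/1764 = 1/3 ✓
b·Ac: 56280175/122987803·(-58/21) + 676745370/1598841439·29809/8820 = 1/6 ✓
b·c³: (-9121200276/46366401731)·24389/1728 + 56280175/122987803·1860867/343000 + 676745370/1598841439·4913/74088 = -164754750827/619858527120 ≠ 1/4 ⇒ order 3.
b·(c∘Ac): 56280175/122987803·(-1189/245) + 676745370/1598841439·506753/370440 = -16961108023/10330975452 ≠ 1/8
b·Ac²: 56280175/122987803·(-841/126) + 676745370/1598841439·35775637/3704400 = 4163842715827/4029080426280 ≠ 1/12
b·A²c: 676745370/1598841439·174/49 = 2403136620/1598841439 ≠ 1/24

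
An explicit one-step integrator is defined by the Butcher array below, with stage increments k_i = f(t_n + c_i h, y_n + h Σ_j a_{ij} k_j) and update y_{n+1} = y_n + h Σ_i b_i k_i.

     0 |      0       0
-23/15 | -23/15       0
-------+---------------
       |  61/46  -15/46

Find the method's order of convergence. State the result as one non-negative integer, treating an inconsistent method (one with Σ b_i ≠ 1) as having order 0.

2

b = (61/46, -15/46)
c = (0, -23/15)
Σ b_i: 61/46·1 + (-15/46)·1 = 1 ✓
b·c: (-15/46)·(-23/15) = 1/2 ✓; 2 stages ⇒ order 2.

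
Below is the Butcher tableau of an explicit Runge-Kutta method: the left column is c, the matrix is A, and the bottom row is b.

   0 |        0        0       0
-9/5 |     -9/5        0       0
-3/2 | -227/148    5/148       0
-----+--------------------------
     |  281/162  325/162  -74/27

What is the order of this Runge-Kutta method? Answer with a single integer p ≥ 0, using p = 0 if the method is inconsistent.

3

b = (281/162, 325/162, -74/27)
c = (0, -9/5, -3/2)
Ac = (0, 0, -9/148)
Σ b_i: 281/162·1 + 325/162·1 + (-74/27)·1 = 1 ✓
b·c: 325/162·(-9/5) + (-74/27)·(-3/2) = 1/2 ✓
b·c²: 325/162·81/25 + (-74/27)·9/4 = 1/3 ✓
b·Ac: (-74/27)·(-9/148) = 1/6 ✓; 3 stages ⇒ order 3.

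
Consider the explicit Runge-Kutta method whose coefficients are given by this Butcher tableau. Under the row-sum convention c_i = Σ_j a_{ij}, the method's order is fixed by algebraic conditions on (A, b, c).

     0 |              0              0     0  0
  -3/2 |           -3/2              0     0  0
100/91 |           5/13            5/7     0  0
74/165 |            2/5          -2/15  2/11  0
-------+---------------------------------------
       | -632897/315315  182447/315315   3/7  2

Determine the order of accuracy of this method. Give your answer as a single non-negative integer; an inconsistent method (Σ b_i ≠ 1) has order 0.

b = (-632897/315315, 182447/315315, 3/7, 2)
c = (0, -3/2, 100/91, 74/165)
Ac = (0, 0, -15/14, 2001/5005)
Σ b_i: (-632897/315315)·1 + 182447/315315·1 + 3/7·1 + 2·1 = 1 ✓
b·c: 182447/315315·(-3/2) + 3/7·100/91 + 2·74/165 = 1/2 ✓
b·c²: 182447/315315·9/4 + 3/7·10000/8281 + 2·5476/27225 = 14024743451/6312606300 ≠ 1/3 ⇒ order 2.
b·Ac: 3/7·(-15/14) + 2·2001/5005 = 23853/70070 ≠ 1/6

2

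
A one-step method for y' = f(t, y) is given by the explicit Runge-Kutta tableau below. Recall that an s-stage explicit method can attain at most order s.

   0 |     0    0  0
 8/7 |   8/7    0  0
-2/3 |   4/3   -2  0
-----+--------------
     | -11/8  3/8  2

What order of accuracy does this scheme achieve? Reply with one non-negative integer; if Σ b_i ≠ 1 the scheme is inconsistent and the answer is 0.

b = (-11/8, 3/8, 2)
c = (0, 8/7, -2/3)
Ac = (0, 0, -16/7)
Σ b_i: (-11/8)·1 + 3/8·1 + 2·1 = 1 ✓
b·c: 3/8·8/7 + 2·(-2/3) = -19/21 ≠ 1/2 ⇒ order 1.

1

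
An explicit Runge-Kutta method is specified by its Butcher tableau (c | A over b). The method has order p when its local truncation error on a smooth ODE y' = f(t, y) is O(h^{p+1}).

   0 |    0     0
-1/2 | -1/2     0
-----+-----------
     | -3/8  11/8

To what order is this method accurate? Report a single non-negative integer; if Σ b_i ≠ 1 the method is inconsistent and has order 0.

1

b = (-3/8, 11/8)
c = (0, -1/2)
Σ b_i: (-3/8)·1 + 11/8·1 = 1 ✓
b·c: 11/8·(-1/2) = -11/16 ≠ 1/2 ⇒ order 1.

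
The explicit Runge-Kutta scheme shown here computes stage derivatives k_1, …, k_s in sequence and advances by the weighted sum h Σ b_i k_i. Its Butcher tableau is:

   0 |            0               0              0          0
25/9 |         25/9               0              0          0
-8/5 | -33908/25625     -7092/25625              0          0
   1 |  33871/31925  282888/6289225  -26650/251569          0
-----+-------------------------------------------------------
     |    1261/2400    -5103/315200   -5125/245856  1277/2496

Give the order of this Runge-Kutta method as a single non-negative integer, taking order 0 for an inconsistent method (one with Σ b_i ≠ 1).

4

b = (1261/2400, -5103/315200, -5125/245856, 1277/2496)
c = (0, 25/9, -8/5, 1)
Ac = (0, 0, -788/1025, 376/1277)
Σ b_i: 1261/2400·1 + (-5103/315200)·1 + (-5125/245856)·1 + 1277/2496·1 = 1 ✓
b·c: (-5103/315200)·25/9 + (-5125/245856)·(-8/5) + 1277/2496·1 = 1/2 ✓
b·c²: (-5103/315200)·625/81 + (-5125/245856)·64/25 + 1277/2496·1 = 1/3 ✓
b·Ac: (-5125/245856)·(-788/1025) + 1277/2496·376/1277 = 1/6 ✓
b·c³: (-5103/315200)·15625/729 + (-5125/245856)·(-512/125) + 1277/2496·1 = 1/4 ✓
b·(c∘Ac): (-5125/245856)·6304/5125 + 1277/2496·376/1277 = 1/8 ✓
b·Ac²: (-5125/245856)·(-788/369) + 1277/2496·872/11493 = 1/12 ✓
b·A²c: 1277/2496·104/1277 = 1/24 ✓; 4 stages ⇒ order 4.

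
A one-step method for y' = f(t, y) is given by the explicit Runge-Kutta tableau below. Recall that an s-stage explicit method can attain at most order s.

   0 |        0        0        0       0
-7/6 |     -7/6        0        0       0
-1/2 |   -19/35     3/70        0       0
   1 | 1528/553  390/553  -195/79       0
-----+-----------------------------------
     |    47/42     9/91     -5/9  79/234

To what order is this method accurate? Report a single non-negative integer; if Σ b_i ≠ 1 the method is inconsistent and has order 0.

b = (47/42, 9/91, -5/9, 79/234)
c = (0, -7/6, -1/2, 1)
Ac = (0, 0, -1/20, 65/158)
Σ b_i: 47/42·1 + 9/91·1 + (-5/9)·1 + 79/234·1 = 1 ✓
b·c: 9/91·(-7/6) + (-5/9)·(-1/2) + 79/234·1 = 1/2 ✓
b·c²: 9/91·49/36 + (-5/9)·1/4 + 79/234·1 = 1/3 ✓
b·Ac: (-5/9)·(-1/20) + 79/234·65/158 = 1/6 ✓
b·c³: 9/91·(-343/216) + (-5/9)·(-1/8) + 79/234·1 = 1/4 ✓
b·(c∘Ac): (-5/9)·1/40 + 79/234·65/158 = 1/8 ✓
b·Ac²: (-5/9)·7/120 + 79/234·325/948 = 1/12 ✓
b·A²c: 79/234·39/316 = 1/24 ✓; 4 stages ⇒ order 4.

4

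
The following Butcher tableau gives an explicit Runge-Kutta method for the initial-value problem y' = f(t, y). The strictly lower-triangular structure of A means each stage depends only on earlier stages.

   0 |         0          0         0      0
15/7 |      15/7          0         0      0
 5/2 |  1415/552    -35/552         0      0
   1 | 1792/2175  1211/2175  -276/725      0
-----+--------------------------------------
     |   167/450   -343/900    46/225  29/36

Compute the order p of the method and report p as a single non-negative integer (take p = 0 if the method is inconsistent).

4

b = (167/450, -343/900, 46/225, 29/36)
c = (0, 15/7, 5/2, 1)
Ac = (0, 0, -25/184, 7/29)
Σ b_i: 167/450·1 + (-343/900)·1 + 46/225·1 + 29/36·1 = 1 ✓
b·c: (-343/900)·15/7 + 46/225·5/2 + 29/36·1 = 1/2 ✓
b·c²: (-343/900)·225/49 + 46/225·25/4 + 29/36·1 = 1/3 ✓
b·Ac: 46/225·(-25/184) + 29/36·7/29 = 1/6 ✓
b·c³: (-343/900)·3375/343 + 46/225·125/8 + 29/36·1 = 1/4 ✓
b·(c∘Ac): 46/225·(-125/368) + 29/36·7/29 = 1/8 ✓
b·Ac²: 46/225·(-375/1288) + 29/36·36/203 = 1/12 ✓
b·A²c: 29/36·3/58 = 1/24 ✓; 4 stages ⇒ order 4.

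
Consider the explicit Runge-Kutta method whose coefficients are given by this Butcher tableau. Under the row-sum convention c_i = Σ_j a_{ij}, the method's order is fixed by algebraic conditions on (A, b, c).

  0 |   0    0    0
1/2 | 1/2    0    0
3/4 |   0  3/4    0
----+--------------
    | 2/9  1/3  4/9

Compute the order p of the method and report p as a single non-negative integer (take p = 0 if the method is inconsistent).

3

b = (2/9, 1/3, 4/9)
c = (0, 1/2, 3/4)
Ac = (0, 0, 3/8)
Σ b_i: 2/9·1 + 1/3·1 + 4/9·1 = 1 ✓
b·c: 1/3·1/2 + 4/9·3/4 = 1/2 ✓
b·c²: 1/3·1/4 + 4/9·9/16 = 1/3 ✓
b·Ac: 4/9·3/8 = 1/6 ✓; 3 stages ⇒ order 3.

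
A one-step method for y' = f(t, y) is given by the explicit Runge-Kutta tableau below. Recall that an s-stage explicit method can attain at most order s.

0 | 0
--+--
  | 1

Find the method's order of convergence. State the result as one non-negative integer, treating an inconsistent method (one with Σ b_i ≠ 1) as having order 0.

b = (1)
c = (0)
Σ b_i: 1·1 = 1 ✓; 1 stage ⇒ order 1.

1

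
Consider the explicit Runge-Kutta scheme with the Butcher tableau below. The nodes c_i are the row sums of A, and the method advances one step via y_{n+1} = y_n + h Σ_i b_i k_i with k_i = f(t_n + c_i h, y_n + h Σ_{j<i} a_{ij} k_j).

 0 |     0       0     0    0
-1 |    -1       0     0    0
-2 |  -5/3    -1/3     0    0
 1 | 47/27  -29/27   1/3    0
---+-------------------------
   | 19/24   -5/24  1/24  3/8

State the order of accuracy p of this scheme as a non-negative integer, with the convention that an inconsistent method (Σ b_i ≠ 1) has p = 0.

b = (19/24, -5/24, 1/24, 3/8)
c = (0, -1, -2, 1)
Ac = (0, 0, 1/3, 11/27)
Σ b_i: 19/24·1 + (-5/24)·1 + 1/24·1 + 3/8·1 = 1 ✓
b·c: (-5/24)·(-1) + 1/24·(-2) + 3/8·1 = 1/2 ✓
b·c²: (-5/24)·1 + 1/24·4 + 3/8·1 = 1/3 ✓
b·Ac: 1/24·1/3 + 3/8·11/27 = 1/6 ✓
b·c³: (-5/24)·(-1) + 1/24·(-8) + 3/8·1 = 1/4 ✓
b·(c∘Ac): 1/24·(-2/3) + 3/8·11/27 = 1/8 ✓
b·Ac²: 1/24·(-1/3) + 3/8·7/27 = 1/12 ✓
b·A²c: 3/8·1/9 = 1/24 ✓; 4 stages ⇒ order 4.

4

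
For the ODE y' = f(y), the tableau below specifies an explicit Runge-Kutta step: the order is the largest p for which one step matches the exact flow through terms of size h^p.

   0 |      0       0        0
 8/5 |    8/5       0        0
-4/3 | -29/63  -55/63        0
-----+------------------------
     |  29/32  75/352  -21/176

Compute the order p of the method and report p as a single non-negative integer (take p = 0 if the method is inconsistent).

3

b = (29/32, 75/352, -21/176)
c = (0, 8/5, -4/3)
Ac = (0, 0, -88/63)
Σ b_i: 29/32·1 + 75/352·1 + (-21/176)·1 = 1 ✓
b·c: 75/352·8/5 + (-21/176)·(-4/3) = 1/2 ✓
b·c²: 75/352·64/25 + (-21/176)·16/9 = 1/3 ✓
b·Ac: (-21/176)·(-88/63) = 1/6 ✓; 3 stages ⇒ order 3.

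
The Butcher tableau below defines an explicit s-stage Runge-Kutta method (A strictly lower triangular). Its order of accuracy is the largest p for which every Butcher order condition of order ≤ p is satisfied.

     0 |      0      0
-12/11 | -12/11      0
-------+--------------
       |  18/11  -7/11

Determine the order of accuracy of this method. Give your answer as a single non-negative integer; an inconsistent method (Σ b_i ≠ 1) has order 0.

1

b = (18/11, -7/11)
c = (0, -12/11)
Σ b_i: 18/11·1 + (-7/11)·1 = 1 ✓
b·c: (-7/11)·(-12/11) = 84/121 ≠ 1/2 ⇒ order 1.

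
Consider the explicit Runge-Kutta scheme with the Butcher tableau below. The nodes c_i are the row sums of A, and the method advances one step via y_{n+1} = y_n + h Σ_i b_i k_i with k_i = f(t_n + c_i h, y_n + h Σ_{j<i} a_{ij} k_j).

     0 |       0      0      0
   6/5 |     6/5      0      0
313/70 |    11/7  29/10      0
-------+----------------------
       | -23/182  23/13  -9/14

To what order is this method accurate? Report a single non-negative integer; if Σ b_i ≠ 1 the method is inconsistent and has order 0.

1

b = (-23/182, 23/13, -9/14)
c = (0, 6/5, 313/70)
Ac = (0, 0, 87/25)
Σ b_i: (-23/182)·1 + 23/13·1 + (-9/14)·1 = 1 ✓
b·c: 23/13·6/5 + (-9/14)·313/70 = -9573/12740 ≠ 1/2 ⇒ order 1.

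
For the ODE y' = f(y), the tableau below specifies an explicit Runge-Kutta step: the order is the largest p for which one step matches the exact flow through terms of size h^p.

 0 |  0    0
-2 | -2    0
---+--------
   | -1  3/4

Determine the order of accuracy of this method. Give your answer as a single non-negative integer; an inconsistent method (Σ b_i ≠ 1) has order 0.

0

b = (-1, 3/4)
c = (0, -2)
Σ b_i: (-1)·1 + 3/4·1 = -1/4 ≠ 1 ⇒ order 0.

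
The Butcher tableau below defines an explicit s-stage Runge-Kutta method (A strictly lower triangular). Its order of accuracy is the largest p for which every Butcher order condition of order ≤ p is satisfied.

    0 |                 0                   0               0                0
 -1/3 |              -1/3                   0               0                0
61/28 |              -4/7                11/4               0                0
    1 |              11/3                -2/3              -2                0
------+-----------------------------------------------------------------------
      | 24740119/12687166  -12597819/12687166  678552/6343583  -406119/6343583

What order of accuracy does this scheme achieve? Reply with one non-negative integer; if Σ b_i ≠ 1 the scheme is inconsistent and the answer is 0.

b = (24740119/12687166, -12597819/12687166, 678552/6343583, -406119/6343583)
c = (0, -1/3, 61/28, 1)
Ac = (0, 0, -11/12, -521/126)
Σ b_i: 24740119/12687166·1 + (-12597819/12687166)·1 + 678552/6343583·1 + (-406119/6343583)·1 = 1 ✓
b·c: (-12597819/12687166)·(-1/3) + 678552/6343583·61/28 + (-406119/6343583)·1 = 1/2 ✓
b·c²: (-12597819/12687166)·1/9 + 678552/6343583·3721/784 + (-406119/6343583)·1 = 1/3 ✓
b·Ac: 678552/6343583·(-11/12) + (-406119/6343583)·(-521/126) = 1/6 ✓
b·c³: (-12597819/12687166)·(-1/27) + 678552/6343583·226981/21952 + (-406119/6343583)·1 = 3449032667/3197165832 ≠ 1/4 ⇒ order 3.
b·(c∘Ac): 678552/6343583·(-671/336) + (-406119/6343583)·(-521/126) = 972556/19030749 ≠ 1/8
b·Ac²: 678552/6343583·11/36 + (-406119/6343583)·(-101251/10584) = 2062590097/3197165832 ≠ 1/12
b·A²c: (-406119/6343583)·11/6 = -1489103/12687166 ≠ 1/24

3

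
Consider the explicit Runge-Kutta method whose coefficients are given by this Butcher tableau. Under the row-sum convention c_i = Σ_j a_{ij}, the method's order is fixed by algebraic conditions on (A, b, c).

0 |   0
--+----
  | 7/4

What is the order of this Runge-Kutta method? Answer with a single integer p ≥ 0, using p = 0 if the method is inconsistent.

b = (7/4)
c = (0)
Σ b_i: 7/4·1 = 7/4 ≠ 1 ⇒ order 0.

0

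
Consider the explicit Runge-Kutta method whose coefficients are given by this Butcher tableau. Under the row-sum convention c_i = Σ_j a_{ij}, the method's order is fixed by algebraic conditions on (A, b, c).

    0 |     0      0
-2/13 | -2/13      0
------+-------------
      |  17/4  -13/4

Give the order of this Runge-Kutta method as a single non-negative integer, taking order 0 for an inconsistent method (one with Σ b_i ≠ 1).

b = (17/4, -13/4)
c = (0, -2/13)
Σ b_i: 17/4·1 + (-13/4)·1 = 1 ✓
b·c: (-13/4)·(-2/13) = 1/2 ✓; 2 stages ⇒ order 2.

2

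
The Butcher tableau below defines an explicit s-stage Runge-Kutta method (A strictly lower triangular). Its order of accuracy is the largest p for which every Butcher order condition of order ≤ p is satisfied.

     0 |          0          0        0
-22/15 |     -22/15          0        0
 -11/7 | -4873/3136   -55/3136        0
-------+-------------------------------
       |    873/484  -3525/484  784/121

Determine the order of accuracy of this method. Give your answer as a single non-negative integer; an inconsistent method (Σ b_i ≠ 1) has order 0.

3

b = (873/484, -3525/484, 784/121)
c = (0, -22/15, -11/7)
Ac = (0, 0, 121/4704)
Σ b_i: 873/484·1 + (-3525/484)·1 + 784/121·1 = 1 ✓
b·c: (-3525/484)·(-22/15) + 784/121·(-11/7) = 1/2 ✓
b·c²: (-3525/484)·484/225 + 784/121·121/49 = 1/3 ✓
b·Ac: 784/121·121/4704 = 1/6 ✓; 3 stages ⇒ order 3.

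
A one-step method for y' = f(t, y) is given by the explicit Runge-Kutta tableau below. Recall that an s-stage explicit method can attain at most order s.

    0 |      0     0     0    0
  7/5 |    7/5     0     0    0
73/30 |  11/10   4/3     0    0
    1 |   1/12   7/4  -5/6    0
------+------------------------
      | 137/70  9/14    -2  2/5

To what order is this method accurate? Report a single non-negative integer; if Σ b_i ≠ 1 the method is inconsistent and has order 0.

1

b = (137/70, 9/14, -2, 2/5)
c = (0, 7/5, 73/30, 1)
Ac = (0, 0, 28/15, 19/45)
Σ b_i: 137/70·1 + 9/14·1 + (-2)·1 + 2/5·1 = 1 ✓
b·c: 9/14·7/5 + (-2)·73/30 + 2/5·1 = -107/30 ≠ 1/2 ⇒ order 1.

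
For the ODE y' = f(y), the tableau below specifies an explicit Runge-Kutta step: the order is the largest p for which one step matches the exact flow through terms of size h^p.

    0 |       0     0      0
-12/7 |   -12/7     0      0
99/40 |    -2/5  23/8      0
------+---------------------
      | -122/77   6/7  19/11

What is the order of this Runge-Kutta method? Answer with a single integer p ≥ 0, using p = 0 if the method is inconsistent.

b = (-122/77, 6/7, 19/11)
c = (0, -12/7, 99/40)
Ac = (0, 0, -69/14)
Σ b_i: (-122/77)·1 + 6/7·1 + 19/11·1 = 1 ✓
b·c: 6/7·(-12/7) + 19/11·99/40 = 5499/1960 ≠ 1/2 ⇒ order 1.

1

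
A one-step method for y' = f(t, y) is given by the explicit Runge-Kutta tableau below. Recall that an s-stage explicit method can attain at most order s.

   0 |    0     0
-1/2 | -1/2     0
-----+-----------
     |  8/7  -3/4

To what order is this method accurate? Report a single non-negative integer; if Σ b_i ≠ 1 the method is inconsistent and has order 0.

b = (8/7, -3/4)
c = (0, -1/2)
Σ b_i: 8/7·1 + (-3/4)·1 = 11/28 ≠ 1 ⇒ order 0.

0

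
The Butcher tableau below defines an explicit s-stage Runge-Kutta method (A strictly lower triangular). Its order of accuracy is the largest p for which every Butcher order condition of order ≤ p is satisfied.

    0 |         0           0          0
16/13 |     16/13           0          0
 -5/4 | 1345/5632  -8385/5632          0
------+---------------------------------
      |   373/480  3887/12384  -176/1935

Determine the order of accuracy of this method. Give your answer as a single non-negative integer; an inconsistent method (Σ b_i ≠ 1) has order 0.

b = (373/480, 3887/12384, -176/1935)
c = (0, 16/13, -5/4)
Ac = (0, 0, -645/352)
Σ b_i: 373/480·1 + 3887/12384·1 + (-176/1935)·1 = 1 ✓
b·c: 3887/12384·16/13 + (-176/1935)·(-5/4) = 1/2 ✓
b·c²: 3887/12384·256/169 + (-176/1935)·25/16 = 1/3 ✓
b·Ac: (-176/1935)·(-645/352) = 1/6 ✓; 3 stages ⇒ order 3.

3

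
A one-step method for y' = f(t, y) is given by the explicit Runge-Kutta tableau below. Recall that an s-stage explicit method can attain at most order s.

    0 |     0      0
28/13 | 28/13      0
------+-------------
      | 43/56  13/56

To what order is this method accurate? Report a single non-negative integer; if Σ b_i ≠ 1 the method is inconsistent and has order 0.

2

b = (43/56, 13/56)
c = (0, 28/13)
Σ b_i: 43/56·1 + 13/56·1 = 1 ✓
b·c: 13/56·28/13 = 1/2 ✓; 2 stages ⇒ order 2.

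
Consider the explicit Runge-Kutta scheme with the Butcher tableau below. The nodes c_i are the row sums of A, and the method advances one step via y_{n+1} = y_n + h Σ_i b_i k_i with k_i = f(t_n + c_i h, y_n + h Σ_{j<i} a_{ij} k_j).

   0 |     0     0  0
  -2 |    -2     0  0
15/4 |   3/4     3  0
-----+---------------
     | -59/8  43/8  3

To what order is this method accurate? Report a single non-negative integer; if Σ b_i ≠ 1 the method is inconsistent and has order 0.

2

b = (-59/8, 43/8, 3)
c = (0, -2, 15/4)
Ac = (0, 0, -6)
Σ b_i: (-59/8)·1 + 43/8·1 + 3·1 = 1 ✓
b·c: 43/8·(-2) + 3·15/4 = 1/2 ✓
b·c²: 43/8·4 + 3·225/16 = 1019/16 ≠ 1/3 ⇒ order 2.
b·Ac: 3·(-6) = -18 ≠ 1/6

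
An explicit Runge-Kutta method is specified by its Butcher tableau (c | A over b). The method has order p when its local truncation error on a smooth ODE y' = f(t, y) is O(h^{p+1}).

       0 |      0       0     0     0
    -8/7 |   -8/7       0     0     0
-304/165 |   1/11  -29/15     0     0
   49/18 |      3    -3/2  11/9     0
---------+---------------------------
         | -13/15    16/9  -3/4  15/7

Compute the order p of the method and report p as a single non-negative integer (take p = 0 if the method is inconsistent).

0

b = (-13/15, 16/9, -3/4, 15/7)
c = (0, -8/7, -304/165, 49/18)
Ac = (0, 0, 232/105, -508/945)
Σ b_i: (-13/15)·1 + 16/9·1 + (-3/4)·1 + 15/7·1 = 2903/1260 ≠ 1 ⇒ order 0.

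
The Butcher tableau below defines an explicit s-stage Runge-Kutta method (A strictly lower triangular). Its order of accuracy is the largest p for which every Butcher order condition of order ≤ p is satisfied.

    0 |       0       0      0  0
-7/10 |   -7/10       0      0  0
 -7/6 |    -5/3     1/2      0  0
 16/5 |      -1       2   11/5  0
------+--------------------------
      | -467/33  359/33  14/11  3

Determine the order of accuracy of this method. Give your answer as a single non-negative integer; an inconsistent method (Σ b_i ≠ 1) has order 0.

2

b = (-467/33, 359/33, 14/11, 3)
c = (0, -7/10, -7/6, 16/5)
Ac = (0, 0, -7/20, -119/30)
Σ b_i: (-467/33)·1 + 359/33·1 + 14/11·1 + 3·1 = 1 ✓
b·c: 359/33·(-7/10) + 14/11·(-7/6) + 3·16/5 = 1/2 ✓
b·c²: 359/33·49/100 + 14/11·49/36 + 3·256/25 = 374051/9900 ≠ 1/3 ⇒ order 2.
b·Ac: 14/11·(-7/20) + 3·(-119/30) = -679/55 ≠ 1/6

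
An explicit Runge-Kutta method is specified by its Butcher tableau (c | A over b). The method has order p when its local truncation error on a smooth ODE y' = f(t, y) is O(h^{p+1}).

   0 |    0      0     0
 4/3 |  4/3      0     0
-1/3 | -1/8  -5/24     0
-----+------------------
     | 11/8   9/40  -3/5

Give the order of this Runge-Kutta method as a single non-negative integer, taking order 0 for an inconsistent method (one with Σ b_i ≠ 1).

b = (11/8, 9/40, -3/5)
c = (0, 4/3, -1/3)
Ac = (0, 0, -5/18)
Σ b_i: 11/8·1 + 9/40·1 + (-3/5)·1 = 1 ✓
b·c: 9/40·4/3 + (-3/5)·(-1/3) = 1/2 ✓
b·c²: 9/40·16/9 + (-3/5)·1/9 = 1/3 ✓
b·Ac: (-3/5)·(-5/18) = 1/6 ✓; 3 stages ⇒ order 3.

3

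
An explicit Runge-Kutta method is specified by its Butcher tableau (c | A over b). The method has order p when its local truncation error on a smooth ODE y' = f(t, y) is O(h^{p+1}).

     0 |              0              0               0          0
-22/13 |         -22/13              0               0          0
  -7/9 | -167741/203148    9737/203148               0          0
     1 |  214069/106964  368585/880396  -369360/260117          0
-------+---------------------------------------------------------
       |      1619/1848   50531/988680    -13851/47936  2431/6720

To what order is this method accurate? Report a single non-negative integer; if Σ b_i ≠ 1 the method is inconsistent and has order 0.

4

b = (1619/1848, 50531/988680, -13851/47936, 2431/6720)
c = (0, -22/13, -7/9, 1)
Ac = (0, 0, -749/9234, 175/442)
Σ b_i: 1619/1848·1 + 50531/988680·1 + (-13851/47936)·1 + 2431/6720·1 = 1 ✓
b·c: 50531/988680·(-22/13) + (-13851/47936)·(-7/9) + 2431/6720·1 = 1/2 ✓
b·c²: 50531/988680·484/169 + (-13851/47936)·49/81 + 2431/6720·1 = 1/3 ✓
b·Ac: (-13851/47936)·(-749/9234) + 2431/6720·175/442 = 1/6 ✓
b·c³: 50531/988680·(-10648/2197) + (-13851/47936)·(-343/729) + 2431/6720·1 = 1/4 ✓
b·(c∘Ac): (-13851/47936)·5243/83106 + 2431/6720·175/442 = 1/8 ✓
b·Ac²: (-13851/47936)·8239/60021 + 2431/6720·10745/31603 = 1/12 ✓
b·A²c: 2431/6720·280/2431 = 1/24 ✓; 4 stages ⇒ order 4.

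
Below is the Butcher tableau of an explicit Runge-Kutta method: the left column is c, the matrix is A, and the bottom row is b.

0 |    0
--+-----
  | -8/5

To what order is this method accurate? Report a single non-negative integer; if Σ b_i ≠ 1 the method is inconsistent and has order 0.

b = (-8/5)
c = (0)
Σ b_i: (-8/5)·1 = -8/5 ≠ 1 ⇒ order 0.

0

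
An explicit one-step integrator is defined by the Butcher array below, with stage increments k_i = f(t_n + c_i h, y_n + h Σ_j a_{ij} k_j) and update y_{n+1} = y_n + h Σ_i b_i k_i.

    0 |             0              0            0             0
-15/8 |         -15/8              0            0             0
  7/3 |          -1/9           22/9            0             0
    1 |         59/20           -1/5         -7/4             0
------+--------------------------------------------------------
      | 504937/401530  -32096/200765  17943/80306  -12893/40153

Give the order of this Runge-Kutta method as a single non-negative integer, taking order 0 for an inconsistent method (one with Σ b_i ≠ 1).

b = (504937/401530, -32096/200765, 17943/80306, -12893/40153)
c = (0, -15/8, 7/3, 1)
Ac = (0, 0, -55/12, -89/24)
Σ b_i: 504937/401530·1 + (-32096/200765)·1 + 17943/80306·1 + (-12893/40153)·1 = 1 ✓
b·c: (-32096/200765)·(-15/8) + 17943/80306·7/3 + (-12893/40153)·1 = 1/2 ✓
b·c²: (-32096/200765)·225/64 + 17943/80306·49/9 + (-12893/40153)·1 = 1/3 ✓
b·Ac: 17943/80306·(-55/12) + (-12893/40153)·(-89/24) = 1/6 ✓
b·c³: (-32096/200765)·(-3375/512) + 17943/80306·343/27 + (-12893/40153)·1 = 20648497/5782032 ≠ 1/4 ⇒ order 3.
b·(c∘Ac): 17943/80306·(-385/36) + (-12893/40153)·(-89/24) = -144401/120459 ≠ 1/8
b·Ac²: 17943/80306·275/32 + (-12893/40153)·(-5893/576) = 60193687/11564064 ≠ 1/12
b·A²c: (-12893/40153)·385/48 = -4963805/1927344 ≠ 1/24

3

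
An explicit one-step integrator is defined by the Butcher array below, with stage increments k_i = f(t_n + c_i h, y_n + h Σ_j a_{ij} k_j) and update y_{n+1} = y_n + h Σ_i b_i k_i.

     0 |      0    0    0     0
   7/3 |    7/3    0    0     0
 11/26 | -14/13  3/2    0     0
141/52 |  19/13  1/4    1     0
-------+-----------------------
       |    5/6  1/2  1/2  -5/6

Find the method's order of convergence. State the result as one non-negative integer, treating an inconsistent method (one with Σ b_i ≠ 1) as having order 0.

b = (5/6, 1/2, 1/2, -5/6)
c = (0, 7/3, 11/26, 141/52)
Ac = (0, 0, 7/2, 157/156)
Σ b_i: 5/6·1 + 1/2·1 + 1/2·1 + (-5/6)·1 = 1 ✓
b·c: 1/2·7/3 + 1/2·11/26 + (-5/6)·141/52 = -275/312 ≠ 1/2 ⇒ order 1.

1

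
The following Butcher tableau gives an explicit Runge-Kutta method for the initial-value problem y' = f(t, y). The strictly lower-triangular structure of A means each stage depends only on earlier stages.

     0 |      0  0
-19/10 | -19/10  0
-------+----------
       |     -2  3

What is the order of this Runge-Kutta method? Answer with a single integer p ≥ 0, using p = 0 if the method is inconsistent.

b = (-2, 3)
c = (0, -19/10)
Σ b_i: (-2)·1 + 3·1 = 1 ✓
b·c: 3·(-19/10) = -57/10 ≠ 1/2 ⇒ order 1.

1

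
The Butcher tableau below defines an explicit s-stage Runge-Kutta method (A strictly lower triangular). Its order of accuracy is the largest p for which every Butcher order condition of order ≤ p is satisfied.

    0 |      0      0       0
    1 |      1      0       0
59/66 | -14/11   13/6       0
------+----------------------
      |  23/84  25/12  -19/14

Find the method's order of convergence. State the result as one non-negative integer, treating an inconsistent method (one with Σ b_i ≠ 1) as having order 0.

1

b = (23/84, 25/12, -19/14)
c = (0, 1, 59/66)
Ac = (0, 0, 13/6)
Σ b_i: 23/84·1 + 25/12·1 + (-19/14)·1 = 1 ✓
b·c: 25/12·1 + (-19/14)·59/66 = 67/77 ≠ 1/2 ⇒ order 1.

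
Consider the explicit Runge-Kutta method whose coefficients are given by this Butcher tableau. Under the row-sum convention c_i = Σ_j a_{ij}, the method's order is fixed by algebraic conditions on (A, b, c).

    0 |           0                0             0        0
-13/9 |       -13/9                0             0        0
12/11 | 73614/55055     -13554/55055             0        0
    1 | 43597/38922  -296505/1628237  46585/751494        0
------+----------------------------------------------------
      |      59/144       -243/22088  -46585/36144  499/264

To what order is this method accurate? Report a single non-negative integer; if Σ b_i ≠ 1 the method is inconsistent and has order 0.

4

b = (59/144, -243/22088, -46585/36144, 499/264)
c = (0, -13/9, 12/11, 1)
Ac = (0, 0, 1506/4235, 165/499)
Σ b_i: 59/144·1 + (-243/22088)·1 + (-46585/36144)·1 + 499/264·1 = 1 ✓
b·c: (-243/22088)·(-13/9) + (-46585/36144)·12/11 + 499/264·1 = 1/2 ✓
b·c²: (-243/22088)·169/81 + (-46585/36144)·144/121 + 499/264·1 = 1/3 ✓
b·Ac: (-46585/36144)·1506/4235 + 499/264·165/499 = 1/6 ✓
b·c³: (-243/22088)·(-2197/729) + (-46585/36144)·1728/1331 + 499/264·1 = 1/4 ✓
b·(c∘Ac): (-46585/36144)·18072/46585 + 499/264·165/499 = 1/8 ✓
b·Ac²: (-46585/36144)·(-6526/12705) + 499/264·(-1375/4491) = 1/12 ✓
b·A²c: 499/264·11/499 = 1/24 ✓; 4 stages ⇒ order 4.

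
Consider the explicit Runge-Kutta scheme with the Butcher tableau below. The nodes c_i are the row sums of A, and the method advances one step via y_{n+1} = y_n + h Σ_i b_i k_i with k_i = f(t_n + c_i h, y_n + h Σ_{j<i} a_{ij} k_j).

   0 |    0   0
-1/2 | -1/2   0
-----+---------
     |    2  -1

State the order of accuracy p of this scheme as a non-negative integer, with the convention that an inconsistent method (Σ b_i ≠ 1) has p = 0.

b = (2, -1)
c = (0, -1/2)
Σ b_i: 2·1 + (-1)·1 = 1 ✓
b·c: (-1)·(-1/2) = 1/2 ✓; 2 stages ⇒ order 2.

2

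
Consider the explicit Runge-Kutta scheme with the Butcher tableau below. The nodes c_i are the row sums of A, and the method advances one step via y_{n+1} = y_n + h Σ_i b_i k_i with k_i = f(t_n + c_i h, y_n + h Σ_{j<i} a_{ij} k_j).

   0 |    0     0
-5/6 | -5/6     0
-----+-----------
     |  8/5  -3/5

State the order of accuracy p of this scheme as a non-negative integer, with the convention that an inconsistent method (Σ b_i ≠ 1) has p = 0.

2

b = (8/5, -3/5)
c = (0, -5/6)
Σ b_i: 8/5·1 + (-3/5)·1 = 1 ✓
b·c: (-3/5)·(-5/6) = 1/2 ✓; 2 stages ⇒ order 2.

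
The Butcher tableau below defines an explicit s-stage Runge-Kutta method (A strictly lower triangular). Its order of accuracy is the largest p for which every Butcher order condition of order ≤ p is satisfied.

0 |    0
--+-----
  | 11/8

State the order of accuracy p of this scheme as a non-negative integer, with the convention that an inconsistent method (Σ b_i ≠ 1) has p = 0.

0

b = (11/8)
c = (0)
Σ b_i: 11/8·1 = 11/8 ≠ 1 ⇒ order 0.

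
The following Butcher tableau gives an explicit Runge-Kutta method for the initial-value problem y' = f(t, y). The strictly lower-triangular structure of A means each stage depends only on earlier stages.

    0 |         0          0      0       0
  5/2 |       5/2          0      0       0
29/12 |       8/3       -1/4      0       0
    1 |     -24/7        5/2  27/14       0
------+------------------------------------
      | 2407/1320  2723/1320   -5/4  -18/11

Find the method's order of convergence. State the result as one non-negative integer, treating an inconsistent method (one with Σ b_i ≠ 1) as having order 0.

b = (2407/1320, 2723/1320, -5/4, -18/11)
c = (0, 5/2, 29/12, 1)
Ac = (0, 0, -5/8, 611/56)
Σ b_i: 2407/1320·1 + 2723/1320·1 + (-5/4)·1 + (-18/11)·1 = 1 ✓
b·c: 2723/1320·5/2 + (-5/4)·29/12 + (-18/11)·1 = 1/2 ✓
b·c²: 2723/1320·25/4 + (-5/4)·841/144 + (-18/11)·1 = 25067/6336 ≠ 1/3 ⇒ order 2.
b·Ac: (-5/4)·(-5/8) + (-18/11)·611/56 = -42067/2464 ≠ 1/6

2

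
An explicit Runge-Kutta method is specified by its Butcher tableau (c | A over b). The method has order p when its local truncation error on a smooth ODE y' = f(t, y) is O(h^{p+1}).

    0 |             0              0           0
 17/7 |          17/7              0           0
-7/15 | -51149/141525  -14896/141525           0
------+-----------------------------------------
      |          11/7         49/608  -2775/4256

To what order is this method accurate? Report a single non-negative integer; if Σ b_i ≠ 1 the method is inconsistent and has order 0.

3

b = (11/7, 49/608, -2775/4256)
c = (0, 17/7, -7/15)
Ac = (0, 0, -2128/8325)
Σ b_i: 11/7·1 + 49/608·1 + (-2775/4256)·1 = 1 ✓
b·c: 49/608·17/7 + (-2775/4256)·(-7/15) = 1/2 ✓
b·c²: 49/608·289/49 + (-2775/4256)·49/225 = 1/3 ✓
b·Ac: (-2775/4256)·(-2128/8325) = 1/6 ✓; 3 stages ⇒ order 3.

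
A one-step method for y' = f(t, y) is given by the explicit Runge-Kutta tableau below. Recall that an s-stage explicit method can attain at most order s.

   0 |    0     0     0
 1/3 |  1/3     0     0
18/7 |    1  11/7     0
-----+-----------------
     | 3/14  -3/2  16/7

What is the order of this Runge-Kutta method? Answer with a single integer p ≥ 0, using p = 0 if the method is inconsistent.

b = (3/14, -3/2, 16/7)
c = (0, 1/3, 18/7)
Ac = (0, 0, 11/21)
Σ b_i: 3/14·1 + (-3/2)·1 + 16/7·1 = 1 ✓
b·c: (-3/2)·1/3 + 16/7·18/7 = 527/98 ≠ 1/2 ⇒ order 1.

1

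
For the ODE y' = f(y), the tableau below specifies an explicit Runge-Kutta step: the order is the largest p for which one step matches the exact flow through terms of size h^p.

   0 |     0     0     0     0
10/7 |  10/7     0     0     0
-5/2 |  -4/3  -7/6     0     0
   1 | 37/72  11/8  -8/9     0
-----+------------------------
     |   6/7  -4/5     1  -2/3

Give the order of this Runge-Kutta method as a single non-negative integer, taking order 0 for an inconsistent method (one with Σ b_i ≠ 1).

0

b = (6/7, -4/5, 1, -2/3)
c = (0, 10/7, -5/2, 1)
Ac = (0, 0, -5/3, 1055/252)
Σ b_i: 6/7·1 + (-4/5)·1 + 1·1 + (-2/3)·1 = 41/105 ≠ 1 ⇒ order 0.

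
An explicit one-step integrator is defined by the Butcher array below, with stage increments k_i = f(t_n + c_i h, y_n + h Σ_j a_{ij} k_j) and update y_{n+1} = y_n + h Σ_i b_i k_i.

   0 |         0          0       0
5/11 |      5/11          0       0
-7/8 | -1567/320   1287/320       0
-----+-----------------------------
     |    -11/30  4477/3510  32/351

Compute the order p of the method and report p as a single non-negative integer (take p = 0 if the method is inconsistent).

3

b = (-11/30, 4477/3510, 32/351)
c = (0, 5/11, -7/8)
Ac = (0, 0, 117/64)
Σ b_i: (-11/30)·1 + 4477/3510·1 + 32/351·1 = 1 ✓
b·c: 4477/3510·5/11 + 32/351·(-7/8) = 1/2 ✓
b·c²: 4477/3510·25/121 + 32/351·49/64 = 1/3 ✓
b·Ac: 32/351·117/64 = 1/6 ✓; 3 stages ⇒ order 3.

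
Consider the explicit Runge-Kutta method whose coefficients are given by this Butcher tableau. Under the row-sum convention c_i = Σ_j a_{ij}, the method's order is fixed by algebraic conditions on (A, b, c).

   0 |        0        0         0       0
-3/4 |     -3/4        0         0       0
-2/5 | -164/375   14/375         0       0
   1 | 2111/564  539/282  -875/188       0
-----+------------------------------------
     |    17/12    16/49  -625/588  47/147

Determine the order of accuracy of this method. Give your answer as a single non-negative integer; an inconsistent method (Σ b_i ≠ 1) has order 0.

b = (17/12, 16/49, -625/588, 47/147)
c = (0, -3/4, -2/5, 1)
Ac = (0, 0, -7/250, 161/376)
Σ b_i: 17/12·1 + 16/49·1 + (-625/588)·1 + 47/147·1 = 1 ✓
b·c: 16/49·(-3/4) + (-625/588)·(-2/5) + 47/147·1 = 1/2 ✓
b·c²: 16/49·9/16 + (-625/588)·4/25 + 47/147·1 = 1/3 ✓
b·Ac: (-625/588)·(-7/250) + 47/147·161/376 = 1/6 ✓
b·c³: 16/49·(-27/64) + (-625/588)·(-8/125) + 47/147·1 = 1/4 ✓
b·(c∘Ac): (-625/588)·7/625 + 47/147·161/376 = 1/8 ✓
b·Ac²: (-625/588)·21/1000 + 47/147·497/1504 = 1/12 ✓
b·A²c: 47/147·49/376 = 1/24 ✓; 4 stages ⇒ order 4.

4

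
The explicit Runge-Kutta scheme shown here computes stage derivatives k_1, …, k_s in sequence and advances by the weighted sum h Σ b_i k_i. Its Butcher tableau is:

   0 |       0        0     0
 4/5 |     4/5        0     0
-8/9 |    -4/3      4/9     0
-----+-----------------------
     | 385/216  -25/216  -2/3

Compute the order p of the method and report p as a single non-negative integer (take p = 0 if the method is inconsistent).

2

b = (385/216, -25/216, -2/3)
c = (0, 4/5, -8/9)
Ac = (0, 0, 16/45)
Σ b_i: 385/216·1 + (-25/216)·1 + (-2/3)·1 = 1 ✓
b·c: (-25/216)·4/5 + (-2/3)·(-8/9) = 1/2 ✓
b·c²: (-25/216)·16/25 + (-2/3)·64/81 = -146/243 ≠ 1/3 ⇒ order 2.
b·Ac: (-2/3)·16/45 = -32/135 ≠ 1/6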